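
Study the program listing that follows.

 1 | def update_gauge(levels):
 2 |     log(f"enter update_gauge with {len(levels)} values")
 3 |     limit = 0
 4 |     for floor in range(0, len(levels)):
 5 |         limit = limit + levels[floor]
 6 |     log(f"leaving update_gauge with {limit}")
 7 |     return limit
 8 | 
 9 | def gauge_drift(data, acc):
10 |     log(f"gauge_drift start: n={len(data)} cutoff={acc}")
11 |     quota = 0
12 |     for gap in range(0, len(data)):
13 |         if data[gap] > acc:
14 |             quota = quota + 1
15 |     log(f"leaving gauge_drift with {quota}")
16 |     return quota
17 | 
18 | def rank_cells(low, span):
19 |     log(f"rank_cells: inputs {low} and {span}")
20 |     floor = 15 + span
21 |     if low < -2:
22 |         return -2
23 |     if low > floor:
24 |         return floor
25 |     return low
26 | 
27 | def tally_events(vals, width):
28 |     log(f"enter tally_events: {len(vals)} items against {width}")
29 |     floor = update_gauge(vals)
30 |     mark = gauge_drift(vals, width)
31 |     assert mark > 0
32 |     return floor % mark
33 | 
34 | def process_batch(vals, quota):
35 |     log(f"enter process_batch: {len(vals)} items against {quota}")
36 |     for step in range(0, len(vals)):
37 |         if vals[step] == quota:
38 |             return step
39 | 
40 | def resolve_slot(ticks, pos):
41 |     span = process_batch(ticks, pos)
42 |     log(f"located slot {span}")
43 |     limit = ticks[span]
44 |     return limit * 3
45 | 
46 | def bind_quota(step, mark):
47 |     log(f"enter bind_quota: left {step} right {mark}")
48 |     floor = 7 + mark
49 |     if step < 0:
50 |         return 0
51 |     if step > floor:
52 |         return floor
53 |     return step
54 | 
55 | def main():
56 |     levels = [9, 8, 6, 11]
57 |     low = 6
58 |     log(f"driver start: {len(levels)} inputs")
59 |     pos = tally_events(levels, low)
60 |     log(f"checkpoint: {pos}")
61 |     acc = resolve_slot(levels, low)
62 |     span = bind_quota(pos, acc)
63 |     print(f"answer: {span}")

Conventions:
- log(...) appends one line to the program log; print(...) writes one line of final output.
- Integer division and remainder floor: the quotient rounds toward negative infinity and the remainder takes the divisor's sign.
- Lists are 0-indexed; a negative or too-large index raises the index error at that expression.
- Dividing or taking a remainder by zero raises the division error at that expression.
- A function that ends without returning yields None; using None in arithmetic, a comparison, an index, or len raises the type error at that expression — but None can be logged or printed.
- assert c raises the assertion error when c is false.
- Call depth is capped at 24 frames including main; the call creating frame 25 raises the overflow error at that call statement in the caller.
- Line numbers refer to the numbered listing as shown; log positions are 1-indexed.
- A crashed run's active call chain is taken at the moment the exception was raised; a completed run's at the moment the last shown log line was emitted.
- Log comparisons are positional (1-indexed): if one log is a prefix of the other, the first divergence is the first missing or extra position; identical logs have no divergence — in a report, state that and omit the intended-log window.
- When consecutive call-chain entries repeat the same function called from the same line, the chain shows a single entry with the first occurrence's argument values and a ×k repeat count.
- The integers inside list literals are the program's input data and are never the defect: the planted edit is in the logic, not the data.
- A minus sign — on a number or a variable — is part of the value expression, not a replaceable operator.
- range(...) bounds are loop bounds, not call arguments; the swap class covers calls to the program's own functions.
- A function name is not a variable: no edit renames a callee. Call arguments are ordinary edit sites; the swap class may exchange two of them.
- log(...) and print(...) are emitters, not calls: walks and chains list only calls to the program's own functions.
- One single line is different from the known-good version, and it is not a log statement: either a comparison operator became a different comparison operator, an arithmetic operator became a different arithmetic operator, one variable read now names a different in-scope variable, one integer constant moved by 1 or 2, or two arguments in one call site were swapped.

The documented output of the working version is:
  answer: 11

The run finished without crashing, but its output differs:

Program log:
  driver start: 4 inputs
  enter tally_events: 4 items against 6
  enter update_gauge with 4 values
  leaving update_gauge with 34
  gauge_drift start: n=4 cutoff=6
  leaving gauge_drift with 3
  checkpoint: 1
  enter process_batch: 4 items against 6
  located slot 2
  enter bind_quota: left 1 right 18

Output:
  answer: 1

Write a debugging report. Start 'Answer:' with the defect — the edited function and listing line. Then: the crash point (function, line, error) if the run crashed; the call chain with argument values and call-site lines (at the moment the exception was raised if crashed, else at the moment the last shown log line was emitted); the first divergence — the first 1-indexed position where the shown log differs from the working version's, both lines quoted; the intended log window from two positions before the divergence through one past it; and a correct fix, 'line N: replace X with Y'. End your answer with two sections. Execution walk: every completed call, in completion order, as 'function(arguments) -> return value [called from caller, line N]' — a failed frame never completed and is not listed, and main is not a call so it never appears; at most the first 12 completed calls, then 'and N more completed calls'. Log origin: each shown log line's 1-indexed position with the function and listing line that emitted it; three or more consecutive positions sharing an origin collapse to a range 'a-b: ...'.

Answer: the defect is in tally_events at line 32.
Core observation: Everything matches until log position 7, which reads 'checkpoint: 1' in place of 'checkpoint: 11'.
Call chain: main -> bind_quota(1, 18) (called at line 62).
First divergence: position 7 — shown 'checkpoint: 1', intended 'checkpoint: 11'.
Intended log window:
  5: gauge_drift start: n=4 cutoff=6
  6: leaving gauge_drift with 3
  7: checkpoint: 11
  8: enter process_batch: 4 items against 6
Execution walk:
  update_gauge([9, 8, 6, 11]) -> 34  [called from tally_events, line 29]
  gauge_drift([9, 8, 6, 11], 6) -> 3  [called from tally_events, line 30]
  tally_events([9, 8, 6, 11], 6) -> 1  [called from main, line 59]
  process_batch([9, 8, 6, 11], 6) -> 2  [called from resolve_slot, line 41]
  resolve_slot([9, 8, 6, 11], 6) -> 18  [called from main, line 61]
  bind_quota(1, 18) -> 1  [called from main, line 62]
Log origin:
  1 — main, line 58
  2 — tally_events, line 28
  3 — update_gauge, line 2
  4 — update_gauge, line 6
  5 — gauge_drift, line 10
  6 — gauge_drift, line 15
  7 — main, line 60
  8 — process_batch, line 35
  9 — resolve_slot, line 42
  10 — bind_quota, line 47
A correct fix: line 32: replace `%` with `//`.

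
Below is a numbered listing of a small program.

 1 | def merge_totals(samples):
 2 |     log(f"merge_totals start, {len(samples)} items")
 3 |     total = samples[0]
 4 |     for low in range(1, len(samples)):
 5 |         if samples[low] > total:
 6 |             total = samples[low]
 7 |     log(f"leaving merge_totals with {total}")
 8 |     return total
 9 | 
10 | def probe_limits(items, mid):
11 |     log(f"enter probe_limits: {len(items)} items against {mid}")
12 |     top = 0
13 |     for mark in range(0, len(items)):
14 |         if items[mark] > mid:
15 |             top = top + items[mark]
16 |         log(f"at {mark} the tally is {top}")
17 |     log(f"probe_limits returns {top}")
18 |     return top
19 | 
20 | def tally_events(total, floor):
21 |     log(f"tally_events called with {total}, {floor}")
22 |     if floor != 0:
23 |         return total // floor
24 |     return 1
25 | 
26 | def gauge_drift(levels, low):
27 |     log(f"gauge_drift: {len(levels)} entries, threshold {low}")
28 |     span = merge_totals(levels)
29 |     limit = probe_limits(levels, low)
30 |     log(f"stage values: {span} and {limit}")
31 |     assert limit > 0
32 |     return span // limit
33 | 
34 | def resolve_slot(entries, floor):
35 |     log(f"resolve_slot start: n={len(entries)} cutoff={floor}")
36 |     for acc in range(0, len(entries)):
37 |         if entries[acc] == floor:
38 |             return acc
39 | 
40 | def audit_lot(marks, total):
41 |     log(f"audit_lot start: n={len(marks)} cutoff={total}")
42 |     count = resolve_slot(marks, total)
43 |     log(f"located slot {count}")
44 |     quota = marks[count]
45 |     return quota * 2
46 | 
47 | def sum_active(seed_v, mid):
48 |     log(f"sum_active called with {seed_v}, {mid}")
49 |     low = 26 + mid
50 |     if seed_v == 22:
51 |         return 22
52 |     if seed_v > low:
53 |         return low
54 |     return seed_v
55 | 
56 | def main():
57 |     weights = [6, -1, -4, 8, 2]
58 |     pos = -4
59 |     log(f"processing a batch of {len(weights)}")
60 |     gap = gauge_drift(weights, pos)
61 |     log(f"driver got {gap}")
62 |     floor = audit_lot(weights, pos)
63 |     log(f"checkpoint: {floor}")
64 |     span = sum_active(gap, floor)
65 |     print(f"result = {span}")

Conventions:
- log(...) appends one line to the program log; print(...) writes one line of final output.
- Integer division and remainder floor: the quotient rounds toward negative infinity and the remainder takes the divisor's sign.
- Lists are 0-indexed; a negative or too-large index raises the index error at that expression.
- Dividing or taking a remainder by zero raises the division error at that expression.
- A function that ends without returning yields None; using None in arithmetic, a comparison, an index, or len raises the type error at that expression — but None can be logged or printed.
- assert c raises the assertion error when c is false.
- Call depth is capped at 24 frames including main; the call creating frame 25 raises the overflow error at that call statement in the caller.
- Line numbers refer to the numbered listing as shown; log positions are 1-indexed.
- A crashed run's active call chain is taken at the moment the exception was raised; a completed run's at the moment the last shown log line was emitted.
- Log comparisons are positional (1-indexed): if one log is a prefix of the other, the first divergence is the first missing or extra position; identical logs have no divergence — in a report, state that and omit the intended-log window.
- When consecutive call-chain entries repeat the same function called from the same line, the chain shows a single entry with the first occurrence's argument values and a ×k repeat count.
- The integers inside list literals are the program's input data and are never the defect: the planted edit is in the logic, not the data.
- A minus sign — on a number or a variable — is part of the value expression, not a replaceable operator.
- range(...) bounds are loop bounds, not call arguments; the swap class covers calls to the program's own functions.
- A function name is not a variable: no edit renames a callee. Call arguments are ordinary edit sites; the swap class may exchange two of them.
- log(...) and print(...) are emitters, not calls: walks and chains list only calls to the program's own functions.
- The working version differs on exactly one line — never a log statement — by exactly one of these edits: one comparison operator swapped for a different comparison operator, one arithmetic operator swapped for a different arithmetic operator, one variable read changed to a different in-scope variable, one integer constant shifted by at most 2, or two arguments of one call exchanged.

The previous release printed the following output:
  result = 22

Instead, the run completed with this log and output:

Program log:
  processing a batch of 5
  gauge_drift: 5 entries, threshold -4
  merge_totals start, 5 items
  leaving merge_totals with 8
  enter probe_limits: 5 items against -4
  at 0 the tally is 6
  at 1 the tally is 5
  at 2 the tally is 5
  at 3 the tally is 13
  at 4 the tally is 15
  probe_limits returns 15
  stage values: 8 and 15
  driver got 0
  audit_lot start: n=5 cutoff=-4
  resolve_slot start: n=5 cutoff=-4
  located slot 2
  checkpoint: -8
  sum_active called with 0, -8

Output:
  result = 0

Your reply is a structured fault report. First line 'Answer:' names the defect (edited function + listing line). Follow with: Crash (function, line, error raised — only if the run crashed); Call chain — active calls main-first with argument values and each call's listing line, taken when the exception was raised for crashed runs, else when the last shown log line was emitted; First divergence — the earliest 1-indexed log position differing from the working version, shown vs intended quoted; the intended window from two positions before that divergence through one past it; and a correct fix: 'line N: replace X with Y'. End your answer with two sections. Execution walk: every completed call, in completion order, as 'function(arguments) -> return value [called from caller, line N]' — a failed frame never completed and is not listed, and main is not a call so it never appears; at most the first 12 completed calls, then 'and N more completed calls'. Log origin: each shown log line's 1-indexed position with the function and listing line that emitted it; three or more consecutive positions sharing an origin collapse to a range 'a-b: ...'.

Answer: the defect is in sum_active at line 50.
Key observation: Every logged value matches the working version; the printed result is what differs.
Call chain: main -> sum_active(0, -8) (called at line 64).
First divergence: none (the log streams are identical).
Execution walk:
  merge_totals([6, -1, -4, 8, 2]) -> 8  [called from gauge_drift, line 28]
  probe_limits([6, -1, -4, 8, 2], -4) -> 15  [called from gauge_drift, line 29]
  gauge_drift([6, -1, -4, 8, 2], -4) -> 0  [called from main, line 60]
  resolve_slot([6, -1, -4, 8, 2], -4) -> 2  [called from audit_lot, line 42]
  audit_lot([6, -1, -4, 8, 2], -4) -> -8  [called from main, line 62]
  sum_active(0, -8) -> 0  [called from main, line 64]
Origin of each log line:
  1: from main, line 59
  2: from gauge_drift, line 27
  3: from merge_totals, line 2
  4: from merge_totals, line 7
  5: from probe_limits, line 11
  6-10: from probe_limits, line 16
  11: from probe_limits, line 17
  12: from gauge_drift, line 30
  13: from main, line 61
  14: from audit_lot, line 41
  15: from resolve_slot, line 35
  16: from audit_lot, line 43
  17: from main, line 63
  18: from sum_active, line 48
A correct fix: line 50: replace `==` with `<`.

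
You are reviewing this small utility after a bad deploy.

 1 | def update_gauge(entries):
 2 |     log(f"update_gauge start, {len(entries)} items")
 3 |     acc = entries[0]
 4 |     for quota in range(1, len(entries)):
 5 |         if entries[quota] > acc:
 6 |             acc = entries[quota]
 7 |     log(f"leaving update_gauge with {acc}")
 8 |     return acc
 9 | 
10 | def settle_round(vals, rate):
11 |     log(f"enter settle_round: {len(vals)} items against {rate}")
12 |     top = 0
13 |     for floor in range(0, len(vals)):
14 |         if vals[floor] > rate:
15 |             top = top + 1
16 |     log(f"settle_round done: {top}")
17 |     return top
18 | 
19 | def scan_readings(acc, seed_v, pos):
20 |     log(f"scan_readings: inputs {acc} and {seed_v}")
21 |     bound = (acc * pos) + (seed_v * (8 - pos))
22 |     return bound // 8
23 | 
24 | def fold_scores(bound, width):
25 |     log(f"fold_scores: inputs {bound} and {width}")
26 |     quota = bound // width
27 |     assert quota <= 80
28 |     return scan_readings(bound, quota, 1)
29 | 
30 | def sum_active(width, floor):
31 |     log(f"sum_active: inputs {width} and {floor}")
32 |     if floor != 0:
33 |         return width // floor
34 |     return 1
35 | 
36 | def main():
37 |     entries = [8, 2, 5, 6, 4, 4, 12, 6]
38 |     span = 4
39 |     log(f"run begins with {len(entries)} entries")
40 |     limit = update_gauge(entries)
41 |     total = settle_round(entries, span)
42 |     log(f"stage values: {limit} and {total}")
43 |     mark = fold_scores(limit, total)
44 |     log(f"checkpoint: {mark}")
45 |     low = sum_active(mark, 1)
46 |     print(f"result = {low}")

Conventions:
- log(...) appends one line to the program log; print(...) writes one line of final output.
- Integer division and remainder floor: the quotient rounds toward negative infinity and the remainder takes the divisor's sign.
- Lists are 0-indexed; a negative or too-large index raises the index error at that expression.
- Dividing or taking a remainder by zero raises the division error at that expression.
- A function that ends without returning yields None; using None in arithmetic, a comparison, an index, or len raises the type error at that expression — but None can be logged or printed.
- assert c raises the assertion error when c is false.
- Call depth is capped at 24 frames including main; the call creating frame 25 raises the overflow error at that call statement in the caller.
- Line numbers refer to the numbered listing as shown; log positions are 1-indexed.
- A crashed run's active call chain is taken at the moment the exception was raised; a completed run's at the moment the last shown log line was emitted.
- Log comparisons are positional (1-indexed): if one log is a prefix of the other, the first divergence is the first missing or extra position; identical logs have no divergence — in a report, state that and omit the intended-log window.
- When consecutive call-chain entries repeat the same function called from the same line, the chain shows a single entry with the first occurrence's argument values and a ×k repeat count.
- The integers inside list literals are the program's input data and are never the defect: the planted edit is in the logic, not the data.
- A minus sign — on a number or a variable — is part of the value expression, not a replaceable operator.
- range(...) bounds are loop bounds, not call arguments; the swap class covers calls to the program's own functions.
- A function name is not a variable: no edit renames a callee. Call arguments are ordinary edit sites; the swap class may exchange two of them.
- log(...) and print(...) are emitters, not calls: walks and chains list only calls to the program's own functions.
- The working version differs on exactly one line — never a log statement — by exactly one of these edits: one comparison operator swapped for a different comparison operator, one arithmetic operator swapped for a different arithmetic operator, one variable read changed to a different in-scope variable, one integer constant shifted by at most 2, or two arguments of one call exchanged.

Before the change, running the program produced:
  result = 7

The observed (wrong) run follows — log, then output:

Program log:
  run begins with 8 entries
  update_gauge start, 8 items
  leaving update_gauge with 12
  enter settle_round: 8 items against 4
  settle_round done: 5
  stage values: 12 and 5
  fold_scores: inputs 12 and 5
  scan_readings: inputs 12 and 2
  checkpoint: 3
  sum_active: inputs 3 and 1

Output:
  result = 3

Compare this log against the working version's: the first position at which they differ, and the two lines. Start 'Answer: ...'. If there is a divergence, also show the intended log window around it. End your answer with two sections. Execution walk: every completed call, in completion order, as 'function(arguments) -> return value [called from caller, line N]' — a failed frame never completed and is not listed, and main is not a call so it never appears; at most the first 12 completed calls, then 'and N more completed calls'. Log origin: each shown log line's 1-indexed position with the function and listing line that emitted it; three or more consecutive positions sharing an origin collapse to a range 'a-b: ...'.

Answer: position 8 — shown 'scan_readings: inputs 12 and 2', intended 'scan_readings: inputs 12 and 7'.
Intended log window:
  6: stage values: 12 and 5
  7: fold_scores: inputs 12 and 5
  8: scan_readings: inputs 12 and 7
  9: checkpoint: 7
Execution walk:
  update_gauge([8, 2, 5, 6, 4, 4, 12, 6]) -> 12  [called from main, line 40]
  settle_round([8, 2, 5, 6, 4, 4, 12, 6], 4) -> 5  [called from main, line 41]
  scan_readings(12, 2, 1) -> 3  [called from fold_scores, line 28]
  fold_scores(12, 5) -> 3  [called from main, line 43]
  sum_active(3, 1) -> 3  [called from main, line 45]
Origin of each log line:
  1: emitted by main (line 39)
  2: emitted by update_gauge (line 2)
  3: emitted by update_gauge (line 7)
  4: emitted by settle_round (line 11)
  5: emitted by settle_round (line 16)
  6: emitted by main (line 42)
  7: emitted by fold_scores (line 25)
  8: emitted by scan_readings (line 20)
  9: emitted by main (line 44)
  10: emitted by sum_active (line 31)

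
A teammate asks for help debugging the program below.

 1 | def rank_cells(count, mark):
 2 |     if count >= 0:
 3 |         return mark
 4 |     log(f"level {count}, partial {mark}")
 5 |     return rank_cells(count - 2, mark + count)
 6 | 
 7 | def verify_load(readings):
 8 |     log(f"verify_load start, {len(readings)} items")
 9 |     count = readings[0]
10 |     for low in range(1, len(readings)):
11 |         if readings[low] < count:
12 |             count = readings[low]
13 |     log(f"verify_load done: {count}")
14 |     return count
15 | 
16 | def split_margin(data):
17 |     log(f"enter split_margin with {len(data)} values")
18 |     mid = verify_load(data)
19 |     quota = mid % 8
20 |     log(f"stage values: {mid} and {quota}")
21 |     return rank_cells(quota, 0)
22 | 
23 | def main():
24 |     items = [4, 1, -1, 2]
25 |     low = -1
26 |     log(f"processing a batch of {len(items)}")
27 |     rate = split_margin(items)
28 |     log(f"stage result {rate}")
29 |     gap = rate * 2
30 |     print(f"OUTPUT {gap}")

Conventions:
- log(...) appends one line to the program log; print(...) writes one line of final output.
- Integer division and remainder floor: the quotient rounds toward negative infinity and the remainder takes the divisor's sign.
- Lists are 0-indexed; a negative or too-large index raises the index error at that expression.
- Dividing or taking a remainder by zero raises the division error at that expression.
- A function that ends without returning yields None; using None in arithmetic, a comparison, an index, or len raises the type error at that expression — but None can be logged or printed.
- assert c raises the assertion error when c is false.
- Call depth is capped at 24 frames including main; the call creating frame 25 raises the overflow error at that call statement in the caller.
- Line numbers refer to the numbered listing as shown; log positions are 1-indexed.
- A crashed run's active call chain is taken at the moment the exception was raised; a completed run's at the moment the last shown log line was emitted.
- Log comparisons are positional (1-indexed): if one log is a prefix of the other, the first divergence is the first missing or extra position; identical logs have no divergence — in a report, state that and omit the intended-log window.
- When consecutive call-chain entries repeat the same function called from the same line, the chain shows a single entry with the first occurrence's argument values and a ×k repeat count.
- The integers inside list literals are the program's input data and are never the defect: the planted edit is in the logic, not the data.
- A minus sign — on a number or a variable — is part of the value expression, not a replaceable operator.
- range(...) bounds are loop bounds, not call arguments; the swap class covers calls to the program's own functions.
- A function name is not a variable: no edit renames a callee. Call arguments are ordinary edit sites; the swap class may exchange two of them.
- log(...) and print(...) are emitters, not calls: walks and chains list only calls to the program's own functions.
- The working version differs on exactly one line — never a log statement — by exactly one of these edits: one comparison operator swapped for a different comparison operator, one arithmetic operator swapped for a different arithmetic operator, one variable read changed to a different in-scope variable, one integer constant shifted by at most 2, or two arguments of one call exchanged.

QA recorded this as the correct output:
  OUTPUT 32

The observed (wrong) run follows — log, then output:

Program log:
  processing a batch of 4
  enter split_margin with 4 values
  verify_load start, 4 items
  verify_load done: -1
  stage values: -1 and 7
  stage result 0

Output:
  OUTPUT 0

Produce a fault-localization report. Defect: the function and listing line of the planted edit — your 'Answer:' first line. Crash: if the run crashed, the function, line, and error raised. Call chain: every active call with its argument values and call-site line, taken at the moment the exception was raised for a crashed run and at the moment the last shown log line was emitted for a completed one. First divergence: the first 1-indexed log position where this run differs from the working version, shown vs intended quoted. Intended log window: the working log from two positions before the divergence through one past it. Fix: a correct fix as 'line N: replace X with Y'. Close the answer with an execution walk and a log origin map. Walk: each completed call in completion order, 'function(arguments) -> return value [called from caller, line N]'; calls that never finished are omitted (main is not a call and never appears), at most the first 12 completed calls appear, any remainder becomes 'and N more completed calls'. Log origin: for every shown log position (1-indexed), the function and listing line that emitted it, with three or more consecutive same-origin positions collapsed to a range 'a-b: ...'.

Answer: the defect is in rank_cells at line 2.
Key observation: The log first diverges at position 6: the faulty run prints 'stage result 0' where the working version prints 'level 7, partial 0'.
Call chain: main.
First divergence: position 6 — shown 'stage result 0', intended 'level 7, partial 0'.
Intended log window:
  4: verify_load done: -1
  5: stage values: -1 and 7
  6: level 7, partial 0
  7: level 5, partial 7
Execution walk:
  verify_load([4, 1, -1, 2]) -> -1  [called from split_margin, line 18]
  rank_cells(7, 0) -> 0  [called from split_margin, line 21]
  split_margin([4, 1, -1, 2]) -> 0  [called from main, line 27]
Origin of each log line:
  1: from main, line 26
  2: from split_margin, line 17
  3: from verify_load, line 8
  4: from verify_load, line 13
  5: from split_margin, line 20
  6: from main, line 28
A correct fix: line 2: replace `>=` with `<=`.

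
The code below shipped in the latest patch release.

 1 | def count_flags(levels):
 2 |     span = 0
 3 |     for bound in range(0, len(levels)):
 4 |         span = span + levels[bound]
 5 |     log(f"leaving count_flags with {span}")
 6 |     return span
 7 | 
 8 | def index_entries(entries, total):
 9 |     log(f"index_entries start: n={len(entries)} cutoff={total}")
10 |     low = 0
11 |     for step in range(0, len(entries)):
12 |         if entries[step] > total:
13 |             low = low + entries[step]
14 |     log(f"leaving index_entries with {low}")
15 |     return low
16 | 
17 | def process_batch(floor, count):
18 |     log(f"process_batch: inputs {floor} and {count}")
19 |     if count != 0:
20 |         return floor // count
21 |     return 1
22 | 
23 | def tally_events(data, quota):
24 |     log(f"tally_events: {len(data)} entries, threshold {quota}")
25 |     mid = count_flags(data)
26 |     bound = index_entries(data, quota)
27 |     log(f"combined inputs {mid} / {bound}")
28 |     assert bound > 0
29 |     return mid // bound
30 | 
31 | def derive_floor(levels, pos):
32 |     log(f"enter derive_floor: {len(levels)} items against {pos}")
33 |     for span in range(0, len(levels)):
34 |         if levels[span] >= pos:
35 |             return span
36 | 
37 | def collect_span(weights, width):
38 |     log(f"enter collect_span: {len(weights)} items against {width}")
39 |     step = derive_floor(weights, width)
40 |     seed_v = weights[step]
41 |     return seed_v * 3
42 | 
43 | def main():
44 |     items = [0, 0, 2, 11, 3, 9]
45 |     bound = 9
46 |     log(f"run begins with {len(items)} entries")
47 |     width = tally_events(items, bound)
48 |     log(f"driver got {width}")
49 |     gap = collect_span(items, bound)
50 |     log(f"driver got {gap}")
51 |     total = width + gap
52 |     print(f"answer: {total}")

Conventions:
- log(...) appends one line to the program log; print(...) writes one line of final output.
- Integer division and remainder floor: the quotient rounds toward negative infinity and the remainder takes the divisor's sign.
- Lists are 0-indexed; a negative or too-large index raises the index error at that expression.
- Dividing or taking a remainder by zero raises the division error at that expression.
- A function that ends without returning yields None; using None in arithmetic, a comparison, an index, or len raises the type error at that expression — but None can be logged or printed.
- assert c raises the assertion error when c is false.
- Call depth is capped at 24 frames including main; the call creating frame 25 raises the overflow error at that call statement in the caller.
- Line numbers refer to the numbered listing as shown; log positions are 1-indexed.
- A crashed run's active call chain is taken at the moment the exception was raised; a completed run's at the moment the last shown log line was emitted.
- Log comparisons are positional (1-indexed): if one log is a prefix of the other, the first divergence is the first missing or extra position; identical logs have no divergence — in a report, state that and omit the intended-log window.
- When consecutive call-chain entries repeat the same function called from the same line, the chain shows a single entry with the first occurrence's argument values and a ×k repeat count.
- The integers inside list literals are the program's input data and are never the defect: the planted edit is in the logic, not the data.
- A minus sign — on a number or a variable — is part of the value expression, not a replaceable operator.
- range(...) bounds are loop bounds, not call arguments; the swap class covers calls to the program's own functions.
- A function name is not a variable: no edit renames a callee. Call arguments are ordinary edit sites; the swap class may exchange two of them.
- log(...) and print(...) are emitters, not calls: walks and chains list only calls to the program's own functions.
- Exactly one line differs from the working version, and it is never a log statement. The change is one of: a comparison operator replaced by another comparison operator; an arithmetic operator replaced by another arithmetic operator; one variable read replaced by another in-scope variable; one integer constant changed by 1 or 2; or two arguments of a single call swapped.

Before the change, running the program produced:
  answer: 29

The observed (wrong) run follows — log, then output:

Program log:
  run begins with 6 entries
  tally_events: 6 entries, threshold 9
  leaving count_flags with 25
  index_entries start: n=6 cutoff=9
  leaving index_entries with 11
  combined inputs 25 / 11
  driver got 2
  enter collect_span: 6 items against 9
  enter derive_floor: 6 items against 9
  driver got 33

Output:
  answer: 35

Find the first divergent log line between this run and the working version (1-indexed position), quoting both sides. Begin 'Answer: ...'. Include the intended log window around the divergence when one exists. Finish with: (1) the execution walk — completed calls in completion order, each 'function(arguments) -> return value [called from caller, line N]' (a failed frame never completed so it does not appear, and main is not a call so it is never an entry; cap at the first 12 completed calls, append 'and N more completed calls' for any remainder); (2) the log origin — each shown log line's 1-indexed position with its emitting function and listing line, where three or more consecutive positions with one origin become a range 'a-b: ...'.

Answer: position 10; shown 'driver got 33' vs intended 'driver got 27'.
Intended log window:
  8: enter collect_span: 6 items against 9
  9: enter derive_floor: 6 items against 9
  10: driver got 27
Execution walk:
  count_flags([0, 0, 2, 11, 3, 9]) -> 25  [called from tally_events, line 25]
  index_entries([0, 0, 2, 11, 3, 9], 9) -> 11  [called from tally_events, line 26]
  tally_events([0, 0, 2, 11, 3, 9], 9) -> 2  [called from main, line 47]
  derive_floor([0, 0, 2, 11, 3, 9], 9) -> 3  [called from collect_span, line 39]
  collect_span([0, 0, 2, 11, 3, 9], 9) -> 33  [called from main, line 49]
Log origins:
  1: logged in main at line 46
  2: logged in tally_events at line 24
  3: logged in count_flags at line 5
  4: logged in index_entries at line 9
  5: logged in index_entries at line 14
  6: logged in tally_events at line 27
  7: logged in main at line 48
  8: logged in collect_span at line 38
  9: logged in derive_floor at line 32
  10: logged in main at line 50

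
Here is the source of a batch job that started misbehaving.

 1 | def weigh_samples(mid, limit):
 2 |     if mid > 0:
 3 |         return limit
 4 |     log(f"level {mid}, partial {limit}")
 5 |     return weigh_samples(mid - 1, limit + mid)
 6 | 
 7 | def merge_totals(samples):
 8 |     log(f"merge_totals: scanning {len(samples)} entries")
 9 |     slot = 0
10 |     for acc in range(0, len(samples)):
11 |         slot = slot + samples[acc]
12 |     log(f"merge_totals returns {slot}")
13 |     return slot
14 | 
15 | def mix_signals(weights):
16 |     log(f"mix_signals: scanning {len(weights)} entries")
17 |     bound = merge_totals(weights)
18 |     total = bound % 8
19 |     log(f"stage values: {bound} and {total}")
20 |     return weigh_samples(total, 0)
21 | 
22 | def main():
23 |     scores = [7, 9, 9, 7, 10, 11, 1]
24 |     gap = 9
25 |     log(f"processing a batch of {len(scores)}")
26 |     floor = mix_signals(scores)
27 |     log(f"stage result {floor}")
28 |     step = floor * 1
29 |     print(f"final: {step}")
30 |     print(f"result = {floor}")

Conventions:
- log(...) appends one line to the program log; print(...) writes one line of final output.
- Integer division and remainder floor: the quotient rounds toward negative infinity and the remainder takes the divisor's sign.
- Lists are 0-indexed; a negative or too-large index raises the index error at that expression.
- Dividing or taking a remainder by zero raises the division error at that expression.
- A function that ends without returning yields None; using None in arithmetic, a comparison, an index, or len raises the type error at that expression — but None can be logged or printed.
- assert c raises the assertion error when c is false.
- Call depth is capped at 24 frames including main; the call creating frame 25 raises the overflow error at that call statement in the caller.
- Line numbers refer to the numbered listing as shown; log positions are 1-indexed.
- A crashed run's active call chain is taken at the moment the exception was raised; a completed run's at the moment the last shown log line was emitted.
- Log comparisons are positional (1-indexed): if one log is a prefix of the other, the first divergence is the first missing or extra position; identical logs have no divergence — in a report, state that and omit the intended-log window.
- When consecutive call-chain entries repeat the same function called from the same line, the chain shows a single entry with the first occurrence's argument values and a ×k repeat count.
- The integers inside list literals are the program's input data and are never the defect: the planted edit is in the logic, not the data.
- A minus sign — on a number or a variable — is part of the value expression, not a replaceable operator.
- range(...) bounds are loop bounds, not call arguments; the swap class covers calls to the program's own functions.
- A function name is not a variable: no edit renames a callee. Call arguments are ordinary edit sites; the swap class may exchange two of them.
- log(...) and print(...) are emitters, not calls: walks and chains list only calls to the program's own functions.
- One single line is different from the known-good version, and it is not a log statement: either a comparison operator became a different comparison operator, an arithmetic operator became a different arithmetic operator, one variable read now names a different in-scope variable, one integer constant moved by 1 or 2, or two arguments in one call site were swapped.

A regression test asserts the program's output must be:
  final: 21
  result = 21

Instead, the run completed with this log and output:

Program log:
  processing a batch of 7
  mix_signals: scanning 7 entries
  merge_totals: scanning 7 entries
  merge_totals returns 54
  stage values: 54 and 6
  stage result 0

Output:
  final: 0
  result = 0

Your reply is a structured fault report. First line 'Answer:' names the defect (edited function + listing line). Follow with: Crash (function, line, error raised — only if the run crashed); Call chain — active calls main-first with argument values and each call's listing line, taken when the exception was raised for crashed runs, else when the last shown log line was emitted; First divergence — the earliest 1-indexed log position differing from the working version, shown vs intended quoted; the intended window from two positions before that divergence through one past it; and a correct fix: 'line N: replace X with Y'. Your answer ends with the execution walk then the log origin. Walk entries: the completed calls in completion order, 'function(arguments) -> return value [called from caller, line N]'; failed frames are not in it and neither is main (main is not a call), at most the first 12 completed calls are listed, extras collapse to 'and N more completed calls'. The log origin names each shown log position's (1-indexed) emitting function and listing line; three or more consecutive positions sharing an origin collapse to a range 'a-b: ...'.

Answer: the defect is in weigh_samples at line 2.
Key observation: Position 6 is the first bad log line: 'stage result 0' should read 'level 6, partial 0'.
Call chain: main.
First divergence: at position 6 the run shows 'stage result 0' where the working version logs 'level 6, partial 0'.
Intended log window:
  4: merge_totals returns 54
  5: stage values: 54 and 6
  6: level 6, partial 0
  7: level 5, partial 6
Execution walk:
  merge_totals([7, 9, 9, 7, 10, 11, 1]) -> 54  [called from mix_signals, line 17]
  weigh_samples(6, 0) -> 0  [called from mix_signals, line 20]
  mix_signals([7, 9, 9, 7, 10, 11, 1]) -> 0  [called from main, line 26]
Log line origins:
  1: logged in main at line 25
  2: logged in mix_signals at line 16
  3: logged in merge_totals at line 8
  4: logged in merge_totals at line 12
  5: logged in mix_signals at line 19
  6: logged in main at line 27
A correct fix: line 2: replace `>` with `<=`.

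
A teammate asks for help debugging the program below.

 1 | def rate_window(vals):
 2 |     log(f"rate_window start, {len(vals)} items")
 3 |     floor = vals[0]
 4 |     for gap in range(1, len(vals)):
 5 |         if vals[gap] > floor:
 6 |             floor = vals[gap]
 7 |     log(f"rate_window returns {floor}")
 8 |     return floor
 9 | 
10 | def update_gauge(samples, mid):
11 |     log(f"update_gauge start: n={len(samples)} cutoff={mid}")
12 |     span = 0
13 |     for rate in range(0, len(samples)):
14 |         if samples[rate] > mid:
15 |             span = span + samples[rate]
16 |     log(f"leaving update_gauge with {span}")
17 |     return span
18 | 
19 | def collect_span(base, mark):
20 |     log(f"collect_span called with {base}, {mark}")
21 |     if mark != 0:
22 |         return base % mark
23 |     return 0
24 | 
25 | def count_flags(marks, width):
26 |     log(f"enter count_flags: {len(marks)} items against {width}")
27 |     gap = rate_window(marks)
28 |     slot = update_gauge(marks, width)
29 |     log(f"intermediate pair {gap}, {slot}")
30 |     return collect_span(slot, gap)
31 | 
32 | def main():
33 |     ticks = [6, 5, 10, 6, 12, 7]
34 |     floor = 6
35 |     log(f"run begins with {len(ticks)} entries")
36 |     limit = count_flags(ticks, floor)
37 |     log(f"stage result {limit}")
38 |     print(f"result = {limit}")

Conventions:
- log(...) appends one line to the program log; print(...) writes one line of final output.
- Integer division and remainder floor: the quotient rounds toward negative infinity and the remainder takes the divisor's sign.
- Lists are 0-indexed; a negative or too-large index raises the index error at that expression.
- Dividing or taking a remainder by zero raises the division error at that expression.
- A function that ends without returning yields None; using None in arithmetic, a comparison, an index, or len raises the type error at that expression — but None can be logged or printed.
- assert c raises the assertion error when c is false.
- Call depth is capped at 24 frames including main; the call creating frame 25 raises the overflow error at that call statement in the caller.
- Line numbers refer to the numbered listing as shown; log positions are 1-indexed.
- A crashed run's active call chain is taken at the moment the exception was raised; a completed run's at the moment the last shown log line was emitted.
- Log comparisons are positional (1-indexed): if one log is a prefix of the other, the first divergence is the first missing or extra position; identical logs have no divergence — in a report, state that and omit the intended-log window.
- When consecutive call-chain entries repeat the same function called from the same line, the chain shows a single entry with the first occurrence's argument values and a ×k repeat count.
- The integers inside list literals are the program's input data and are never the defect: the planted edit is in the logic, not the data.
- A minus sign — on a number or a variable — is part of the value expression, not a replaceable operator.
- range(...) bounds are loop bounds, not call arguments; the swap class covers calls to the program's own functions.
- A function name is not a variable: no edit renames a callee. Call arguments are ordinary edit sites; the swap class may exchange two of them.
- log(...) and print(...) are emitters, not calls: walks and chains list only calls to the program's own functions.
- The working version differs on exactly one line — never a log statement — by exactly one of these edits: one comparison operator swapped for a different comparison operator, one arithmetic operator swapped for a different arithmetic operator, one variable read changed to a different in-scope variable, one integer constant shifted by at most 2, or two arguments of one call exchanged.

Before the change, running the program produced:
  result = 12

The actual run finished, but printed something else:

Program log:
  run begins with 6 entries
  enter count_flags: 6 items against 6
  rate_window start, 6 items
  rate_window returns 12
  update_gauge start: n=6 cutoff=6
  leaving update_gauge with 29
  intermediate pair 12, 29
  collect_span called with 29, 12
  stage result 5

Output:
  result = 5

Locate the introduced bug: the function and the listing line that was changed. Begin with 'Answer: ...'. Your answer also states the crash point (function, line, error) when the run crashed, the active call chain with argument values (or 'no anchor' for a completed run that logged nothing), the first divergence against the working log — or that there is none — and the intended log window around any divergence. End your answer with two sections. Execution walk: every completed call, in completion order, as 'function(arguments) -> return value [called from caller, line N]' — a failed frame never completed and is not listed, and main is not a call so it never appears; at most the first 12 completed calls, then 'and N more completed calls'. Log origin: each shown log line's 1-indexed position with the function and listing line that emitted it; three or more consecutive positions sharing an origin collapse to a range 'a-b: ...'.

Answer: the defect is in count_flags at line 30.
Core observation: Position 8 is the first bad log line: 'collect_span called with 29, 12' should read 'collect_span called with 12, 29'.
Call chain: main.
First divergence: at position 8 the run shows 'collect_span called with 29, 12' where the working version logs 'collect_span called with 12, 29'.
Intended log window:
  6: leaving update_gauge with 29
  7: intermediate pair 12, 29
  8: collect_span called with 12, 29
  9: stage result 12
Execution walk:
  rate_window([6, 5, 10, 6, 12, 7]) -> 12  [called from count_flags, line 27]
  update_gauge([6, 5, 10, 6, 12, 7], 6) -> 29  [called from count_flags, line 28]
  collect_span(29, 12) -> 5  [called from count_flags, line 30]
  count_flags([6, 5, 10, 6, 12, 7], 6) -> 5  [called from main, line 36]
Log line origins:
  1: from main, line 35
  2: from count_flags, line 26
  3: from rate_window, line 2
  4: from rate_window, line 7
  5: from update_gauge, line 11
  6: from update_gauge, line 16
  7: from count_flags, line 29
  8: from collect_span, line 20
  9: from main, line 37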